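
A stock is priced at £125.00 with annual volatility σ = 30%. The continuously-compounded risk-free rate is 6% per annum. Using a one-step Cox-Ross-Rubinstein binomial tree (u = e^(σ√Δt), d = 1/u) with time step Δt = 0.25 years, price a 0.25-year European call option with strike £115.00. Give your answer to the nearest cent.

CRR parameters: u = e^(σ√Δt) = e^(0.3·√0.25) = 1.1618, d = 1/u = 0.8607
Per-period rate: rΔt = 0.06·0.25 = 0.015, so R = e^0.015 = 1.0151
Risk-neutral probability p = (e^0.015 − 0.8607)/(1.1618 − 0.8607) = 0.1544/0.3011 = 0.5128
Terminal stock prices: S_u = 145.2, S_d = 107.6
Terminal payoffs (S − K): max(30.23, 0) = 30.23, max(-7.412, 0) = 0
Node 0 (S = 125): V_0 = e^(−0.015)·[0.5128·30.2293 + 0.4872·0.0000] = 15.2696

£15.27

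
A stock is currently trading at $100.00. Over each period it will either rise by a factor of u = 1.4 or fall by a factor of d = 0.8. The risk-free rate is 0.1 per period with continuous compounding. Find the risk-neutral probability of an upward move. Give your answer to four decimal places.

Risk-neutral probability p = (e^0.1 − 0.8)/(1.4 − 0.8) = 0.3052/0.6000 = 0.5086

p = 0.5086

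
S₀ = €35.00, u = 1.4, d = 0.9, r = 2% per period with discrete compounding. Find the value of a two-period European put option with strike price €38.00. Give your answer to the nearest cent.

€5.36

Risk-neutral probability p = (1 + 0.02 − 0.9)/(1.4 − 0.9) = 0.1200/0.5000 = 0.2400
Terminal stock prices: S_uu = 68.6, S_ud = 44.1, S_dd = 28.35
Terminal payoffs (K − S): max(-30.6, 0) = 0, max(-6.1, 0) = 0, max(9.65, 0) = 9.65
Node u (S = 49): V_u = 1/1.02·[0.2400·0.0000 + 0.7600·0.0000] = 0.0000
Node d (S = 31.5): V_d = 1/1.02·[0.2400·0.0000 + 0.7600·9.6500] = 7.1902
Node 0 (S = 35): V_0 = 1/1.02·[0.2400·0.0000 + 0.7600·7.1902] = 5.3574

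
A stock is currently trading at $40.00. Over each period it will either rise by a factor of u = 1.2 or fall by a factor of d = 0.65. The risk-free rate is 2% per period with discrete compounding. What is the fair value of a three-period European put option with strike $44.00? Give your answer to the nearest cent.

$8.67

Risk-neutral probability p = (1 + 0.02 − 0.65)/(1.2 − 0.65) = 0.3700/0.5500 = 0.6727
Terminal stock prices: S_uuu = 69.12, S_uud = 37.44, S_udd = 20.28, S_ddd = 10.98
Terminal payoffs (K − S): max(-25.12, 0) = 0, max(6.56, 0) = 6.56, max(23.72, 0) = 23.72, max(33.02, 0) = 33.02
Node uu (S = 57.6): V_uu = 1/1.02·[0.6727·0.0000 + 0.3273·6.5600] = 2.1048
Node ud (S = 31.2): V_ud = 1/1.02·[0.6727·6.5600 + 0.3273·23.7200] = 11.9373
Node dd (S = 16.9): V_dd = 1/1.02·[0.6727·23.7200 + 0.3273·33.0150] = 26.2373
Node u (S = 48): V_u = 1/1.02·[0.6727·2.1048 + 0.3273·11.9373] = 5.2183
Node d (S = 26): V_d = 1/1.02·[0.6727·11.9373 + 0.3273·26.2373] = 16.2914
Node 0 (S = 40): V_0 = 1/1.02·[0.6727·5.2183 + 0.3273·16.2914] = 8.6689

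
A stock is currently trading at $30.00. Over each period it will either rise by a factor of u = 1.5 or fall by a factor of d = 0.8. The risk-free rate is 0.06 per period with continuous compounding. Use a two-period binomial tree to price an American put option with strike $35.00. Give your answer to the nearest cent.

Risk-neutral probability p = (e^0.06 − 0.8)/(1.5 − 0.8) = 0.2618/0.7000 = 0.3741
Terminal stock prices: S_uu = 67.5, S_ud = 36, S_dd = 19.2
Terminal payoffs (K − S): max(-32.5, 0) = 0, max(-1, 0) = 0, max(15.8, 0) = 15.8
Node u (S = 45): continuation = e^(−0.06)·[0.3741·0.0000 + 0.6259·0.0000] = 0.0000; exercise value = 0.0000 ≤ continuation, so V_u = 0.0000
Node d (S = 24): continuation = e^(−0.06)·[0.3741·0.0000 + 0.6259·15.8000] = 9.3140; exercise value = 11.0000 > continuation, so V_d = 11.0000 (exercise)
Node 0 (S = 30): continuation = e^(−0.06)·[0.3741·0.0000 + 0.6259·11.0000] = 6.4844; exercise value = 5.0000 ≤ continuation, so V_0 = 6.4844

$6.48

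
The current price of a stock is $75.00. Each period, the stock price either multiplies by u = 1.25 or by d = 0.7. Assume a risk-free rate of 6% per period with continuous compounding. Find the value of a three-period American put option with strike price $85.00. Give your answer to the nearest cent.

$14.71

Risk-neutral probability p = (e^0.06 − 0.7)/(1.25 − 0.7) = 0.3618/0.5500 = 0.6579
Terminal stock prices: S_uuu = 146.5, S_uud = 82.03, S_udd = 45.94, S_ddd = 25.72
Terminal payoffs (K − S): max(-61.48, 0) = 0, max(2.969, 0) = 2.969, max(39.06, 0) = 39.06, max(59.28, 0) = 59.28
Node uu (S = 117.2): continuation = e^(−0.06)·[0.6579·0.0000 + 0.3421·2.9688] = 0.9565; exercise value = 0.0000 ≤ continuation, so V_uu = 0.9565
Node ud (S = 65.62): continuation = e^(−0.06)·[0.6579·2.9688 + 0.3421·39.0625] = 14.4250; exercise value = 19.3750 > continuation, so V_ud = 19.3750 (exercise)
Node dd (S = 36.75): continuation = e^(−0.06)·[0.6579·39.0625 + 0.3421·59.2750] = 43.3000; exercise value = 48.2500 > continuation, so V_dd = 48.2500 (exercise)
Node u (S = 93.75): continuation = e^(−0.06)·[0.6579·0.9565 + 0.3421·19.3750] = 6.8351; exercise value = 0.0000 ≤ continuation, so V_u = 6.8351
Node d (S = 52.5): continuation = e^(−0.06)·[0.6579·19.3750 + 0.3421·48.2500] = 27.5500; exercise value = 32.5000 > continuation, so V_d = 32.5000 (exercise)
Node 0 (S = 75): continuation = e^(−0.06)·[0.6579·6.8351 + 0.3421·32.5000] = 14.7061; exercise value = 10.0000 ≤ continuation, so V_0 = 14.7061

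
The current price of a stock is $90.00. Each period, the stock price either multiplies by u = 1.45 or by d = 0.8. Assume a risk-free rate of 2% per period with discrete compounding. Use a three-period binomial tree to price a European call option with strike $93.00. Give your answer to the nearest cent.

Risk-neutral probability p = (1 + 0.02 − 0.8)/(1.45 − 0.8) = 0.2200/0.6500 = 0.3385
Terminal stock prices: S_uuu = 274.4, S_uud = 151.4, S_udd = 83.52, S_ddd = 46.08
Terminal payoffs (S − K): max(181.4, 0) = 181.4, max(58.38, 0) = 58.38, max(-9.48, 0) = 0, max(-46.92, 0) = 0
Node uu (S = 189.2): V_uu = 1/1.02·[0.3385·181.3762 + 0.6615·58.3800] = 98.0485
Node ud (S = 104.4): V_ud = 1/1.02·[0.3385·58.3800 + 0.6615·0.0000] = 19.3719
Node dd (S = 57.6): V_dd = 1/1.02·[0.3385·0.0000 + 0.6615·0.0000] = 0.0000
Node u (S = 130.5): V_u = 1/1.02·[0.3385·98.0485 + 0.6615·19.3719] = 45.0990
Node d (S = 72): V_d = 1/1.02·[0.3385·19.3719 + 0.6615·0.0000] = 6.4281
Node 0 (S = 90): V_0 = 1/1.02·[0.3385·45.0990 + 0.6615·6.4281] = 19.1340

$19.13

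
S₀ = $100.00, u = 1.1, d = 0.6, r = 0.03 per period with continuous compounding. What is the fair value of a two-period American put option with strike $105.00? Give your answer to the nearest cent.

$10.47

Risk-neutral probability p = (e^0.03 − 0.6)/(1.1 − 0.6) = 0.4305/0.5000 = 0.8609
Terminal stock prices: S_uu = 121, S_ud = 66, S_dd = 36
Terminal payoffs (K − S): max(-16, 0) = 0, max(39, 0) = 39, max(69, 0) = 69
Node u (S = 110): continuation = e^(−0.03)·[0.8609·0.0000 + 0.1391·39.0000] = 5.2642; exercise value = 0.0000 ≤ continuation, so V_u = 5.2642
Node d (S = 60): continuation = e^(−0.03)·[0.8609·39.0000 + 0.1391·69.0000] = 41.8968; exercise value = 45.0000 > continuation, so V_d = 45.0000 (exercise)
Node 0 (S = 100): continuation = e^(−0.03)·[0.8609·5.2642 + 0.1391·45.0000] = 10.4722; exercise value = 5.0000 ≤ continuation, so V_0 = 10.4722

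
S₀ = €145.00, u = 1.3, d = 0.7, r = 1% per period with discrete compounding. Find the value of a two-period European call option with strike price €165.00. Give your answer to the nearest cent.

Risk-neutral probability p = (1 + 0.01 − 0.7)/(1.3 − 0.7) = 0.3100/0.6000 = 0.5167
Terminal stock prices: S_uu = 245.1, S_ud = 131.9, S_dd = 71.05
Terminal payoffs (S − K): max(80.05, 0) = 80.05, max(-33.05, 0) = 0, max(-93.95, 0) = 0
Node u (S = 188.5): V_u = 1/1.01·[0.5167·80.0500 + 0.4833·0.0000] = 40.9497
Node d (S = 101.5): V_d = 1/1.01·[0.5167·0.0000 + 0.4833·0.0000] = 0.0000
Node 0 (S = 145): V_0 = 1/1.01·[0.5167·40.9497 + 0.4833·0.0000] = 20.9479

€20.95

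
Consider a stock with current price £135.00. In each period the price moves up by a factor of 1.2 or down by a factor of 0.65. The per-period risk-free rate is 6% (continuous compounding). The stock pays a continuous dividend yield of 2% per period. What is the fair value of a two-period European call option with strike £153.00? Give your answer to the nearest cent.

£18.54

Per-period risk-free factor R = e^0.06 = 1.0618; dividend-adjusted growth = e^(0.06−0.02) = 1.0408.
Risk-neutral probability p = (1.0408 − 0.65)/(1.2 − 0.65) = 0.3908/0.5500 = 0.7106
Terminal stock prices: S_uu = 194.4, S_ud = 105.3, S_dd = 57.04
Terminal payoffs (S − K): max(41.4, 0) = 41.4, max(-47.7, 0) = 0, max(-95.96, 0) = 0
Node u (S = 162): V_u = e^(−0.06)·[0.7106·41.4000 + 0.2894·0.0000] = 27.7043
Node d (S = 87.75): V_d = e^(−0.06)·[0.7106·0.0000 + 0.2894·0.0000] = 0.0000
Node 0 (S = 135): V_0 = e^(−0.06)·[0.7106·27.7043 + 0.2894·0.0000] = 18.5393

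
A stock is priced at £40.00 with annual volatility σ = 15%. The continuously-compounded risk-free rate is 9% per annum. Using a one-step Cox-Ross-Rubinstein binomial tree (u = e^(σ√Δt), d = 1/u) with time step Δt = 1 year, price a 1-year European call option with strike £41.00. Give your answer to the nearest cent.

£3.88

CRR parameters: u = e^(σ√Δt) = e^(0.15·√1) = 1.1618, d = 1/u = 0.8607
Per-period rate: rΔt = 0.09·1 = 0.09, so R = e^0.09 = 1.0942
Risk-neutral probability p = (e^0.09 − 0.8607)/(1.1618 − 0.8607) = 0.2335/0.3011 = 0.7753
Terminal stock prices: S_u = 46.47, S_d = 34.43
Terminal payoffs (S − K): max(5.473, 0) = 5.473, max(-6.572, 0) = 0
Node 0 (S = 40): V_0 = e^(−0.09)·[0.7753·5.4734 + 0.2247·0.0000] = 3.8783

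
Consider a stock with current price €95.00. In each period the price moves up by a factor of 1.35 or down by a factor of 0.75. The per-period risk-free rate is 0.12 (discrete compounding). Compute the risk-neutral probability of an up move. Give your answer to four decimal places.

Risk-neutral probability p = (1 + 0.12 − 0.75)/(1.35 − 0.75) = 0.3700/0.6000 = 0.6167

p = 0.6167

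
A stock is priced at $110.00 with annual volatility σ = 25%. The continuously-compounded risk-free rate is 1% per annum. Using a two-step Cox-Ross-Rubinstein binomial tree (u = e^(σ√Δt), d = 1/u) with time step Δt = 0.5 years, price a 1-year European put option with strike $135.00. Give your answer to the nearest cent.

CRR parameters: u = e^(σ√Δt) = e^(0.25·√0.5) = 1.1934, d = 1/u = 0.8380
Per-period rate: rΔt = 0.01·0.5 = 0.005, so R = e^0.005 = 1.0050
Risk-neutral probability p = (e^0.005 − 0.8380)/(1.1934 − 0.8380) = 0.1670/0.3554 = 0.4700
Terminal stock prices: S_uu = 156.7, S_ud = 110, S_dd = 77.24
Terminal payoffs (K − S): max(-21.65, 0) = 0, max(25, 0) = 25, max(57.76, 0) = 57.76
Node u (S = 131.3): V_u = e^(−0.005)·[0.4700·0.0000 + 0.5300·25.0000] = 13.1833
Node d (S = 92.18): V_d = e^(−0.005)·[0.4700·25.0000 + 0.5300·57.7593] = 42.1503
Node 0 (S = 110): V_0 = e^(−0.005)·[0.4700·13.1833 + 0.5300·42.1503] = 28.3928

$28.39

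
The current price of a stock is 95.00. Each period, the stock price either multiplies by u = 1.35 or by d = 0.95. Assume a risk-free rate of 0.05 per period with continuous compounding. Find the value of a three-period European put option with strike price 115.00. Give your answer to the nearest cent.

12.03

Risk-neutral probability p = (e^0.05 − 0.95)/(1.35 − 0.95) = 0.1013/0.4000 = 0.2532
Terminal stock prices: S_uuu = 233.7, S_uud = 164.5, S_udd = 115.7, S_ddd = 81.45
Terminal payoffs (K − S): max(-118.7, 0) = 0, max(-49.48, 0) = 0, max(-0.7456, 0) = 0, max(33.55, 0) = 33.55
Node uu (S = 173.1): V_uu = e^(−0.05)·[0.2532·0.0000 + 0.7468·0.0000] = 0.0000
Node ud (S = 121.8): V_ud = e^(−0.05)·[0.2532·0.0000 + 0.7468·0.0000] = 0.0000
Node dd (S = 85.74): V_dd = e^(−0.05)·[0.2532·0.0000 + 0.7468·33.5494] = 23.8335
Node u (S = 128.2): V_u = e^(−0.05)·[0.2532·0.0000 + 0.7468·0.0000] = 0.0000
Node d (S = 90.25): V_d = e^(−0.05)·[0.2532·0.0000 + 0.7468·23.8335] = 16.9313
Node 0 (S = 95): V_0 = e^(−0.05)·[0.2532·0.0000 + 0.7468·16.9313] = 12.0280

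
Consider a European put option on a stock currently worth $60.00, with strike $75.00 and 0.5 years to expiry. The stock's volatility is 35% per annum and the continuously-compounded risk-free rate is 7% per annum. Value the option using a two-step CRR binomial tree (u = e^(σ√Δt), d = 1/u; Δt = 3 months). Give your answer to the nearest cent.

CRR parameters: u = e^(σ√Δt) = e^(0.35·√0.25) = 1.1912, d = 1/u = 0.8395
Per-period rate: rΔt = 0.07·0.25 = 0.0175, so R = e^0.0175 = 1.0177
Risk-neutral probability p = (e^0.0175 − 0.8395)/(1.1912 − 0.8395) = 0.1782/0.3518 = 0.5065
Terminal stock prices: S_uu = 85.14, S_ud = 60, S_dd = 42.28
Terminal payoffs (K − S): max(-10.14, 0) = 0, max(15, 0) = 15, max(32.72, 0) = 32.72
Node u (S = 71.47): V_u = e^(−0.0175)·[0.5065·0.0000 + 0.4935·15.0000] = 7.2734
Node d (S = 50.37): V_d = e^(−0.0175)·[0.5065·15.0000 + 0.4935·32.7187] = 23.3315
Node 0 (S = 60): V_0 = e^(−0.0175)·[0.5065·7.2734 + 0.4935·23.3315] = 14.9337

$14.93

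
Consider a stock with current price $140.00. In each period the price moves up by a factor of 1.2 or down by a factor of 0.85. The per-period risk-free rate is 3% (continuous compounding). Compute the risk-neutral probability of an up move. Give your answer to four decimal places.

p = 0.5156

Risk-neutral probability p = (e^0.03 − 0.85)/(1.2 − 0.85) = 0.1805/0.3500 = 0.5156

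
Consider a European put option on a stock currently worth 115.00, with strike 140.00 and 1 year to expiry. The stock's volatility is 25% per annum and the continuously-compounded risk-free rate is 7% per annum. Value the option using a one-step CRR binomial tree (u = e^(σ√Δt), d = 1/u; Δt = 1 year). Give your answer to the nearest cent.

19.69

CRR parameters: u = e^(σ√Δt) = e^(0.25·√1) = 1.2840, d = 1/u = 0.7788
Per-period rate: rΔt = 0.07·1 = 0.07, so R = e^0.07 = 1.0725
Risk-neutral probability p = (e^0.07 − 0.7788)/(1.2840 − 0.7788) = 0.2937/0.5052 = 0.5813
Terminal stock prices: S_u = 147.7, S_d = 89.56
Terminal payoffs (K − S): max(-7.663, 0) = 0, max(50.44, 0) = 50.44
Node 0 (S = 115): V_0 = e^(−0.07)·[0.5813·0.0000 + 0.4187·50.4379] = 19.6887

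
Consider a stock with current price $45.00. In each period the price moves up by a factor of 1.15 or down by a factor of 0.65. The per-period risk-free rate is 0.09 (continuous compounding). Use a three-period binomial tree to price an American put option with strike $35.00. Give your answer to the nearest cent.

$0.70

Risk-neutral probability p = (e^0.09 − 0.65)/(1.15 − 0.65) = 0.4442/0.5000 = 0.8883
Terminal stock prices: S_uuu = 68.44, S_uud = 38.68, S_udd = 21.86, S_ddd = 12.36
Terminal payoffs (K − S): max(-33.44, 0) = 0, max(-3.683, 0) = 0, max(13.14, 0) = 13.14, max(22.64, 0) = 22.64
Node uu (S = 59.51): continuation = e^(−0.09)·[0.8883·0.0000 + 0.1117·0.0000] = 0.0000; exercise value = 0.0000 ≤ continuation, so V_uu = 0.0000
Node ud (S = 33.64): continuation = e^(−0.09)·[0.8883·0.0000 + 0.1117·13.1356] = 1.3404; exercise value = 1.3625 > continuation, so V_ud = 1.3625 (exercise)
Node dd (S = 19.01): continuation = e^(−0.09)·[0.8883·13.1356 + 0.1117·22.6419] = 12.9751; exercise value = 15.9875 > continuation, so V_dd = 15.9875 (exercise)
Node u (S = 51.75): continuation = e^(−0.09)·[0.8883·0.0000 + 0.1117·1.3625] = 0.1390; exercise value = 0.0000 ≤ continuation, so V_u = 0.1390
Node d (S = 29.25): continuation = e^(−0.09)·[0.8883·1.3625 + 0.1117·15.9875] = 2.7376; exercise value = 5.7500 > continuation, so V_d = 5.7500 (exercise)
Node 0 (S = 45): continuation = e^(−0.09)·[0.8883·0.1390 + 0.1117·5.7500] = 0.6996; exercise value = 0.0000 ≤ continuation, so V_0 = 0.6996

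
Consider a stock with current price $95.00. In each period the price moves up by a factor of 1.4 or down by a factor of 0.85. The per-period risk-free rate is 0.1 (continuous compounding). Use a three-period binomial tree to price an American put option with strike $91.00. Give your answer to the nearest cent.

$5.26

Risk-neutral probability p = (e^0.1 − 0.85)/(1.4 − 0.85) = 0.2552/0.5500 = 0.4639
Terminal stock prices: S_uuu = 260.7, S_uud = 158.3, S_udd = 96.09, S_ddd = 58.34
Terminal payoffs (K − S): max(-169.7, 0) = 0, max(-67.27, 0) = 0, max(-5.092, 0) = 0, max(32.66, 0) = 32.66
Node uu (S = 186.2): continuation = e^(−0.1)·[0.4639·0.0000 + 0.5361·0.0000] = 0.0000; exercise value = 0.0000 ≤ continuation, so V_uu = 0.0000
Node ud (S = 113): continuation = e^(−0.1)·[0.4639·0.0000 + 0.5361·0.0000] = 0.0000; exercise value = 0.0000 ≤ continuation, so V_ud = 0.0000
Node dd (S = 68.64): continuation = e^(−0.1)·[0.4639·0.0000 + 0.5361·32.6581] = 15.8405; exercise value = 22.3625 > continuation, so V_dd = 22.3625 (exercise)
Node u (S = 133): continuation = e^(−0.1)·[0.4639·0.0000 + 0.5361·0.0000] = 0.0000; exercise value = 0.0000 ≤ continuation, so V_u = 0.0000
Node d (S = 80.75): continuation = e^(−0.1)·[0.4639·0.0000 + 0.5361·22.3625] = 10.8467; exercise value = 10.2500 ≤ continuation, so V_d = 10.8467
Node 0 (S = 95): continuation = e^(−0.1)·[0.4639·0.0000 + 0.5361·10.8467] = 5.2611; exercise value = 0.0000 ≤ continuation, so V_0 = 5.2611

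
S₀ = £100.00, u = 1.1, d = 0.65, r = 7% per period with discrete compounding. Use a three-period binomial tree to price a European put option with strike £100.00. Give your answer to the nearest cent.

Risk-neutral probability p = (1 + 0.07 − 0.65)/(1.1 − 0.65) = 0.4200/0.4500 = 0.9333
Terminal stock prices: S_uuu = 133.1, S_uud = 78.65, S_udd = 46.48, S_ddd = 27.46
Terminal payoffs (K − S): max(-33.1, 0) = 0, max(21.35, 0) = 21.35, max(53.52, 0) = 53.52, max(72.54, 0) = 72.54
Node uu (S = 121): V_uu = 1/1.07·[0.9333·0.0000 + 0.0667·21.3500] = 1.3302
Node ud (S = 71.5): V_ud = 1/1.07·[0.9333·21.3500 + 0.0667·53.5250] = 21.9579
Node dd (S = 42.25): V_dd = 1/1.07·[0.9333·53.5250 + 0.0667·72.5375] = 51.2079
Node u (S = 110): V_u = 1/1.07·[0.9333·1.3302 + 0.0667·21.9579] = 2.5284
Node d (S = 65): V_d = 1/1.07·[0.9333·21.9579 + 0.0667·51.2079] = 22.3439
Node 0 (S = 100): V_0 = 1/1.07·[0.9333·2.5284 + 0.0667·22.3439] = 3.5976

£3.60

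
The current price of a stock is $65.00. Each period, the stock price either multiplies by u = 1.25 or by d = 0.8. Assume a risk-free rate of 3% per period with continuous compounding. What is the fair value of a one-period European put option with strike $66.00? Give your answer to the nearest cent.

$6.63

Risk-neutral probability p = (e^0.03 − 0.8)/(1.25 − 0.8) = 0.2305/0.4500 = 0.5121
Terminal stock prices: S_u = 81.25, S_d = 52
Terminal payoffs (K − S): max(-15.25, 0) = 0, max(14, 0) = 14
Node 0 (S = 65): V_0 = e^(−0.03)·[0.5121·0.0000 + 0.4879·14.0000] = 6.6284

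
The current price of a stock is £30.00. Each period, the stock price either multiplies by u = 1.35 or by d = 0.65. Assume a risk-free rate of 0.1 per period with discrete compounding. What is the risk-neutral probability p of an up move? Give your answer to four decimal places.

p = 0.6429

Risk-neutral probability p = (1 + 0.1 − 0.65)/(1.35 − 0.65) = 0.4500/0.7000 = 0.6429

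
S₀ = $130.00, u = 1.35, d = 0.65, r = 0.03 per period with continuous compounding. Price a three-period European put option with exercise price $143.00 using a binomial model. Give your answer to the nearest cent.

Risk-neutral probability p = (e^0.03 − 0.65)/(1.35 − 0.65) = 0.3805/0.7000 = 0.5435
Terminal stock prices: S_uuu = 319.8, S_uud = 154, S_udd = 74.15, S_ddd = 35.7
Terminal payoffs (K − S): max(-176.8, 0) = 0, max(-11, 0) = 0, max(68.85, 0) = 68.85, max(107.3, 0) = 107.3
Node uu (S = 236.9): V_uu = e^(−0.03)·[0.5435·0.0000 + 0.4565·0.0000] = 0.0000
Node ud (S = 114.1): V_ud = e^(−0.03)·[0.5435·0.0000 + 0.4565·68.8512] = 30.5012
Node dd (S = 54.93): V_dd = e^(−0.03)·[0.5435·68.8512 + 0.4565·107.2987] = 83.8487
Node u (S = 175.5): V_u = e^(−0.03)·[0.5435·0.0000 + 0.4565·30.5012] = 13.5121
Node d (S = 84.5): V_d = e^(−0.03)·[0.5435·30.5012 + 0.4565·83.8487] = 53.2328
Node 0 (S = 130): V_0 = e^(−0.03)·[0.5435·13.5121 + 0.4565·53.2328] = 30.7091

$30.71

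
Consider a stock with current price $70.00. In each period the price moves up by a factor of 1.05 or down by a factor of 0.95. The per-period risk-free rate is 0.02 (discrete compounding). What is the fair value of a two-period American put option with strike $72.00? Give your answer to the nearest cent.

$2.06

Risk-neutral probability p = (1 + 0.02 − 0.95)/(1.05 − 0.95) = 0.0700/0.1000 = 0.7000
Terminal stock prices: S_uu = 77.17, S_ud = 69.83, S_dd = 63.17
Terminal payoffs (K − S): max(-5.175, 0) = 0, max(2.175, 0) = 2.175, max(8.825, 0) = 8.825
Node u (S = 73.5): continuation = 1/1.02·[0.7000·0.0000 + 0.3000·2.1750] = 0.6397; exercise value = 0.0000 ≤ continuation, so V_u = 0.6397
Node d (S = 66.5): continuation = 1/1.02·[0.7000·2.1750 + 0.3000·8.8250] = 4.0882; exercise value = 5.5000 > continuation, so V_d = 5.5000 (exercise)
Node 0 (S = 70): continuation = 1/1.02·[0.7000·0.6397 + 0.3000·5.5000] = 2.0567; exercise value = 2.0000 ≤ continuation, so V_0 = 2.0567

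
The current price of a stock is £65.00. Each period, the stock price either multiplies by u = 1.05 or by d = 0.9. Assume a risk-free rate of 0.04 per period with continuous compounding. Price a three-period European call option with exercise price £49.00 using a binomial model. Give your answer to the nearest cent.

£21.54

Risk-neutral probability p = (e^0.04 − 0.9)/(1.05 − 0.9) = 0.1408/0.1500 = 0.9387
Terminal stock prices: S_uuu = 75.25, S_uud = 64.5, S_udd = 55.28, S_ddd = 47.39
Terminal payoffs (S − K): max(26.25, 0) = 26.25, max(15.5, 0) = 15.5, max(6.283, 0) = 6.283, max(-1.615, 0) = 0
Node uu (S = 71.66): V_uu = e^(−0.04)·[0.9387·26.2456 + 0.0613·15.4963] = 24.5838
Node ud (S = 61.43): V_ud = e^(−0.04)·[0.9387·15.4963 + 0.0613·6.2825] = 14.3463
Node dd (S = 52.65): V_dd = e^(−0.04)·[0.9387·6.2825 + 0.0613·0.0000] = 5.6664
Node u (S = 68.25): V_u = e^(−0.04)·[0.9387·24.5838 + 0.0613·14.3463] = 23.0173
Node d (S = 58.5): V_d = e^(−0.04)·[0.9387·14.3463 + 0.0613·5.6664] = 13.2729
Node 0 (S = 65): V_0 = e^(−0.04)·[0.9387·23.0173 + 0.0613·13.2729] = 21.5412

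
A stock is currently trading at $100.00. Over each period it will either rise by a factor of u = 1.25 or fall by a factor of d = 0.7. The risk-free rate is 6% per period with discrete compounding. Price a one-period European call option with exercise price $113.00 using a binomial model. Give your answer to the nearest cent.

Risk-neutral probability p = (1 + 0.06 − 0.7)/(1.25 − 0.7) = 0.3600/0.5500 = 0.6545
Terminal stock prices: S_u = 125, S_d = 70
Terminal payoffs (S − K): max(12, 0) = 12, max(-43, 0) = 0
Node 0 (S = 100): V_0 = 1/1.06·[0.6545·12.0000 + 0.3455·0.0000] = 7.4099

$7.41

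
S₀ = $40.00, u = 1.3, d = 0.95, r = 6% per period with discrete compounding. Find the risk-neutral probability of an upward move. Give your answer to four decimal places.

p = 0.3143

Risk-neutral probability p = (1 + 0.06 − 0.95)/(1.3 − 0.95) = 0.1100/0.3500 = 0.3143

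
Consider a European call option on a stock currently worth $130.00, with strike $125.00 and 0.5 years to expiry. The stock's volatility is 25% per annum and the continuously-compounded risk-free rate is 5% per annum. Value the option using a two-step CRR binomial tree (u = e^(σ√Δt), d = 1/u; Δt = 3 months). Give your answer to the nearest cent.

CRR parameters: u = e^(σ√Δt) = e^(0.25·√0.25) = 1.1331, d = 1/u = 0.8825
Per-period rate: rΔt = 0.05·0.25 = 0.0125, so R = e^0.0125 = 1.0126
Risk-neutral probability p = (e^0.0125 − 0.8825)/(1.1331 − 0.8825) = 0.1301/0.2507 = 0.5190
Terminal stock prices: S_uu = 166.9, S_ud = 130, S_dd = 101.2
Terminal payoffs (S − K): max(41.92, 0) = 41.92, max(5, 0) = 5, max(-23.76, 0) = 0
Node u (S = 147.3): V_u = e^(−0.0125)·[0.5190·41.9233 + 0.4810·5.0000] = 23.8621
Node d (S = 114.7): V_d = e^(−0.0125)·[0.5190·5.0000 + 0.4810·0.0000] = 2.5626
Node 0 (S = 130): V_0 = e^(−0.0125)·[0.5190·23.8621 + 0.4810·2.5626] = 13.4473

$13.45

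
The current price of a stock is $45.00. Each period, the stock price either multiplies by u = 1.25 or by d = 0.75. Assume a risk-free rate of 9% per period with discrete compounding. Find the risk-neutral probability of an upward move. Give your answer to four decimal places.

p = 0.6800

Risk-neutral probability p = (1 + 0.09 − 0.75)/(1.25 − 0.75) = 0.3400/0.5000 = 0.6800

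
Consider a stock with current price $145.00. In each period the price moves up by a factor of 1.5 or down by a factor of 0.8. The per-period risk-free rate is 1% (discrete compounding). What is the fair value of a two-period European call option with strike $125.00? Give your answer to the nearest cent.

Risk-neutral probability p = (1 + 0.01 − 0.8)/(1.5 − 0.8) = 0.2100/0.7000 = 0.3000
Terminal stock prices: S_uu = 326.2, S_ud = 174, S_dd = 92.8
Terminal payoffs (S − K): max(201.2, 0) = 201.2, max(49, 0) = 49, max(-32.2, 0) = 0
Node u (S = 217.5): V_u = 1/1.01·[0.3000·201.2500 + 0.7000·49.0000] = 93.7376
Node d (S = 116): V_d = 1/1.01·[0.3000·49.0000 + 0.7000·0.0000] = 14.5545
Node 0 (S = 145): V_0 = 1/1.01·[0.3000·93.7376 + 0.7000·14.5545] = 37.9301

$37.93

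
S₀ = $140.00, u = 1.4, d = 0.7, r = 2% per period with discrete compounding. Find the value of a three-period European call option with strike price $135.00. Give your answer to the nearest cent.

Risk-neutral probability p = (1 + 0.02 − 0.7)/(1.4 − 0.7) = 0.3200/0.7000 = 0.4571
Terminal stock prices: S_uuu = 384.2, S_uud = 192.1, S_udd = 96.04, S_ddd = 48.02
Terminal payoffs (S − K): max(249.2, 0) = 249.2, max(57.08, 0) = 57.08, max(-38.96, 0) = 0, max(-86.98, 0) = 0
Node uu (S = 274.4): V_uu = 1/1.02·[0.4571·249.1600 + 0.5429·57.0800] = 142.0471
Node ud (S = 137.2): V_ud = 1/1.02·[0.4571·57.0800 + 0.5429·0.0000] = 25.5821
Node dd (S = 68.6): V_dd = 1/1.02·[0.4571·0.0000 + 0.5429·0.0000] = 0.0000
Node u (S = 196): V_u = 1/1.02·[0.4571·142.0471 + 0.5429·25.5821] = 77.2777
Node d (S = 98): V_d = 1/1.02·[0.4571·25.5821 + 0.5429·0.0000] = 11.4654
Node 0 (S = 140): V_0 = 1/1.02·[0.4571·77.2777 + 0.5429·11.4654] = 40.7363

$40.74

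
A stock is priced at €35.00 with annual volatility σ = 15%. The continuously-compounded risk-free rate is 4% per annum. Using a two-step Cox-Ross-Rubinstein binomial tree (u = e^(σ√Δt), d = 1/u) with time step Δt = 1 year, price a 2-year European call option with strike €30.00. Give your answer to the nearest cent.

€7.91

CRR parameters: u = e^(σ√Δt) = e^(0.15·√1) = 1.1618, d = 1/u = 0.8607
Per-period rate: rΔt = 0.04·1 = 0.04, so R = e^0.04 = 1.0408
Risk-neutral probability p = (e^0.04 − 0.8607)/(1.1618 − 0.8607) = 0.1801/0.3011 = 0.5981
Terminal stock prices: S_uu = 47.25, S_ud = 35, S_dd = 25.93
Terminal payoffs (S − K): max(17.25, 0) = 17.25, max(5, 0) = 5, max(-4.071, 0) = 0
Node u (S = 40.66): V_u = e^(−0.04)·[0.5981·17.2451 + 0.4019·5.0000] = 11.8405
Node d (S = 30.12): V_d = e^(−0.04)·[0.5981·5.0000 + 0.4019·0.0000] = 2.8732
Node 0 (S = 35): V_0 = e^(−0.04)·[0.5981·11.8405 + 0.4019·2.8732] = 7.9136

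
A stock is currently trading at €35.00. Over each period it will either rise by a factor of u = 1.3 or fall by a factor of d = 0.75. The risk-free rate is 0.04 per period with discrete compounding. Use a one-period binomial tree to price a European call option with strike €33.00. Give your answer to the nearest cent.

Risk-neutral probability p = (1 + 0.04 − 0.75)/(1.3 − 0.75) = 0.2900/0.5500 = 0.5273
Terminal stock prices: S_u = 45.5, S_d = 26.25
Terminal payoffs (S − K): max(12.5, 0) = 12.5, max(-6.75, 0) = 0
Node 0 (S = 35): V_0 = 1/1.04·[0.5273·12.5000 + 0.4727·0.0000] = 6.3374

€6.34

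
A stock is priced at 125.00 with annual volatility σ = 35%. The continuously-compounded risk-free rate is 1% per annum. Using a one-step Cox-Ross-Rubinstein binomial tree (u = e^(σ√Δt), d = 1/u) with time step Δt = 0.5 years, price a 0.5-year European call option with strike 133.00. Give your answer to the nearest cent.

CRR parameters: u = e^(σ√Δt) = e^(0.35·√0.5) = 1.2808, d = 1/u = 0.7808
Per-period rate: rΔt = 0.01·0.5 = 0.005, so R = e^0.005 = 1.0050
Risk-neutral probability p = (e^0.005 − 0.7808)/(1.2808 − 0.7808) = 0.2243/0.5000 = 0.4485
Terminal stock prices: S_u = 160.1, S_d = 97.6
Terminal payoffs (S − K): max(27.1, 0) = 27.1, max(-35.4, 0) = 0
Node 0 (S = 125): V_0 = e^(−0.005)·[0.4485·27.1004 + 0.5515·0.0000] = 12.0930

12.09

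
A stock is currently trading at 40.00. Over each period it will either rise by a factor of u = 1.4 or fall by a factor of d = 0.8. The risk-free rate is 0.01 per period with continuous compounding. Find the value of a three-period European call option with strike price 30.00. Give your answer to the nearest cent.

Risk-neutral probability p = (e^0.01 − 0.8)/(1.4 − 0.8) = 0.2101/0.6000 = 0.3501
Terminal stock prices: S_uuu = 109.8, S_uud = 62.72, S_udd = 35.84, S_ddd = 20.48
Terminal payoffs (S − K): max(79.76, 0) = 79.76, max(32.72, 0) = 32.72, max(5.84, 0) = 5.84, max(-9.52, 0) = 0
Node uu (S = 78.4): V_uu = e^(−0.01)·[0.3501·79.7600 + 0.6499·32.7200] = 48.6985
Node ud (S = 44.8): V_ud = e^(−0.01)·[0.3501·32.7200 + 0.6499·5.8400] = 15.0985
Node dd (S = 25.6): V_dd = e^(−0.01)·[0.3501·5.8400 + 0.6499·0.0000] = 2.0241
Node u (S = 56): V_u = e^(−0.01)·[0.3501·48.6985 + 0.6499·15.0985] = 26.5940
Node d (S = 32): V_d = e^(−0.01)·[0.3501·15.0985 + 0.6499·2.0241] = 6.5356
Node 0 (S = 40): V_0 = e^(−0.01)·[0.3501·26.5940 + 0.6499·6.5356] = 13.4228

13.42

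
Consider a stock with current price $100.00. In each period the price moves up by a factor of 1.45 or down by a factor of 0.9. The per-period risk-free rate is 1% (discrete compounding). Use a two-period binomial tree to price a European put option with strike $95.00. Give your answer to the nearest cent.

Risk-neutral probability p = (1 + 0.01 − 0.9)/(1.45 − 0.9) = 0.1100/0.5500 = 0.2000
Terminal stock prices: S_uu = 210.2, S_ud = 130.5, S_dd = 81
Terminal payoffs (K − S): max(-115.2, 0) = 0, max(-35.5, 0) = 0, max(14, 0) = 14
Node u (S = 145): V_u = 1/1.01·[0.2000·0.0000 + 0.8000·0.0000] = 0.0000
Node d (S = 90): V_d = 1/1.01·[0.2000·0.0000 + 0.8000·14.0000] = 11.0891
Node 0 (S = 100): V_0 = 1/1.01·[0.2000·0.0000 + 0.8000·11.0891] = 8.7835

$8.78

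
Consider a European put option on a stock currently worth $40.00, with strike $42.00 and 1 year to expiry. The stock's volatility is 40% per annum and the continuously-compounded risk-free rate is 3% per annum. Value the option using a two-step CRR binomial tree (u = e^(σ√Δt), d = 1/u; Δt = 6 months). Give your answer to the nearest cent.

CRR parameters: u = e^(σ√Δt) = e^(0.4·√0.5) = 1.3269, d = 1/u = 0.7536
Per-period rate: rΔt = 0.03·0.5 = 0.015, so R = e^0.015 = 1.0151
Risk-neutral probability p = (e^0.015 − 0.7536)/(1.3269 − 0.7536) = 0.2615/0.5733 = 0.4561
Terminal stock prices: S_uu = 70.43, S_ud = 40, S_dd = 22.72
Terminal payoffs (K − S): max(-28.43, 0) = 0, max(2, 0) = 2, max(19.28, 0) = 19.28
Node u (S = 53.08): V_u = e^(−0.015)·[0.4561·0.0000 + 0.5439·2.0000] = 1.0716
Node d (S = 30.15): V_d = e^(−0.015)·[0.4561·2.0000 + 0.5439·19.2812] = 11.2292
Node 0 (S = 40): V_0 = e^(−0.015)·[0.4561·1.0716 + 0.5439·11.2292] = 6.4979

$6.50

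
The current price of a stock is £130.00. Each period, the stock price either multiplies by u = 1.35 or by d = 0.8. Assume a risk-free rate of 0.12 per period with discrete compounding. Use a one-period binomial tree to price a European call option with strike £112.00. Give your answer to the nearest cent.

£32.99

Risk-neutral probability p = (1 + 0.12 − 0.8)/(1.35 − 0.8) = 0.3200/0.5500 = 0.5818
Terminal stock prices: S_u = 175.5, S_d = 104
Terminal payoffs (S − K): max(63.5, 0) = 63.5, max(-8, 0) = 0
Node 0 (S = 130): V_0 = 1/1.12·[0.5818·63.5000 + 0.4182·0.0000] = 32.9870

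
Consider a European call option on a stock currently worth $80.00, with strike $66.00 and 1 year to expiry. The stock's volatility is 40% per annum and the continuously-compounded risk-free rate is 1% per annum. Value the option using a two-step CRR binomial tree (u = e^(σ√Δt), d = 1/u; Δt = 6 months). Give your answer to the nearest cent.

$21.08

CRR parameters: u = e^(σ√Δt) = e^(0.4·√0.5) = 1.3269, d = 1/u = 0.7536
Per-period rate: rΔt = 0.01·0.5 = 0.005, so R = e^0.005 = 1.0050
Risk-neutral probability p = (e^0.005 − 0.7536)/(1.3269 − 0.7536) = 0.2514/0.5733 = 0.4385
Terminal stock prices: S_uu = 140.9, S_ud = 80, S_dd = 45.44
Terminal payoffs (S − K): max(74.85, 0) = 74.85, max(14, 0) = 14, max(-20.56, 0) = 0
Node u (S = 106.2): V_u = e^(−0.005)·[0.4385·74.8523 + 0.5615·14.0000] = 40.4809
Node d (S = 60.29): V_d = e^(−0.005)·[0.4385·14.0000 + 0.5615·0.0000] = 6.1084
Node 0 (S = 80): V_0 = e^(−0.005)·[0.4385·40.4809 + 0.5615·6.1084] = 21.0751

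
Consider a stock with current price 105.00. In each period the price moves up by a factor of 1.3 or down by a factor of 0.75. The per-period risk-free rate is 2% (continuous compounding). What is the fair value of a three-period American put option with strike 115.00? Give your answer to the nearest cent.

23.06

Risk-neutral probability p = (e^0.02 − 0.75)/(1.3 − 0.75) = 0.2702/0.5500 = 0.4913
Terminal stock prices: S_uuu = 230.7, S_uud = 133.1, S_udd = 76.78, S_ddd = 44.3
Terminal payoffs (K − S): max(-115.7, 0) = 0, max(-18.09, 0) = 0, max(38.22, 0) = 38.22, max(70.7, 0) = 70.7
Node uu (S = 177.5): continuation = e^(−0.02)·[0.4913·0.0000 + 0.5087·0.0000] = 0.0000; exercise value = 0.0000 ≤ continuation, so V_uu = 0.0000
Node ud (S = 102.4): continuation = e^(−0.02)·[0.4913·0.0000 + 0.5087·38.2188] = 19.0578; exercise value = 12.6250 ≤ continuation, so V_ud = 19.0578
Node dd (S = 59.06): continuation = e^(−0.02)·[0.4913·38.2188 + 0.5087·70.7031] = 53.6603; exercise value = 55.9375 > continuation, so V_dd = 55.9375 (exercise)
Node u (S = 136.5): continuation = e^(−0.02)·[0.4913·0.0000 + 0.5087·19.0578] = 9.5032; exercise value = 0.0000 ≤ continuation, so V_u = 9.5032
Node d (S = 78.75): continuation = e^(−0.02)·[0.4913·19.0578 + 0.5087·55.9375] = 37.0706; exercise value = 36.2500 ≤ continuation, so V_d = 37.0706
Node 0 (S = 105): continuation = e^(−0.02)·[0.4913·9.5032 + 0.5087·37.0706] = 23.0615; exercise value = 10.0000 ≤ continuation, so V_0 = 23.0615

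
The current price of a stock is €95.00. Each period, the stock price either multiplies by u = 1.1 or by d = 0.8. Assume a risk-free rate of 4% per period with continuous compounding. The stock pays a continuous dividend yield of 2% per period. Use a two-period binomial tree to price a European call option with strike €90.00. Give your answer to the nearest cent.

Per-period risk-free factor R = e^0.04 = 1.0408; dividend-adjusted growth = e^(0.04−0.02) = 1.0202.
Risk-neutral probability p = (1.0202 − 0.8)/(1.1 − 0.8) = 0.2202/0.3000 = 0.7340
Terminal stock prices: S_uu = 115, S_ud = 83.6, S_dd = 60.8
Terminal payoffs (S − K): max(24.95, 0) = 24.95, max(-6.4, 0) = 0, max(-29.2, 0) = 0
Node u (S = 104.5): V_u = e^(−0.04)·[0.7340·24.9500 + 0.2660·0.0000] = 17.5953
Node d (S = 76): V_d = e^(−0.04)·[0.7340·0.0000 + 0.2660·0.0000] = 0.0000
Node 0 (S = 95): V_0 = e^(−0.04)·[0.7340·17.5953 + 0.2660·0.0000] = 12.4086

€12.41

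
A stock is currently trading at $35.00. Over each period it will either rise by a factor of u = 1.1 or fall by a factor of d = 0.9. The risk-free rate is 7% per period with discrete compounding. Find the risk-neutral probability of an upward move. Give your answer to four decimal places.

p = 0.8500

Risk-neutral probability p = (1 + 0.07 − 0.9)/(1.1 − 0.9) = 0.1700/0.2000 = 0.8500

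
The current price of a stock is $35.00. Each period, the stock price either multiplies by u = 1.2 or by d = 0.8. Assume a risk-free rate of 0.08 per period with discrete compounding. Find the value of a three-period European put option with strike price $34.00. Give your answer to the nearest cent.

Risk-neutral probability p = (1 + 0.08 − 0.8)/(1.2 − 0.8) = 0.2800/0.4000 = 0.7000
Terminal stock prices: S_uuu = 60.48, S_uud = 40.32, S_udd = 26.88, S_ddd = 17.92
Terminal payoffs (K − S): max(-26.48, 0) = 0, max(-6.32, 0) = 0, max(7.12, 0) = 7.12, max(16.08, 0) = 16.08
Node uu (S = 50.4): V_uu = 1/1.08·[0.7000·0.0000 + 0.3000·0.0000] = 0.0000
Node ud (S = 33.6): V_ud = 1/1.08·[0.7000·0.0000 + 0.3000·7.1200] = 1.9778
Node dd (S = 22.4): V_dd = 1/1.08·[0.7000·7.1200 + 0.3000·16.0800] = 9.0815
Node u (S = 42): V_u = 1/1.08·[0.7000·0.0000 + 0.3000·1.9778] = 0.5494
Node d (S = 28): V_d = 1/1.08·[0.7000·1.9778 + 0.3000·9.0815] = 3.8045
Node 0 (S = 35): V_0 = 1/1.08·[0.7000·0.5494 + 0.3000·3.8045] = 1.4129

$1.41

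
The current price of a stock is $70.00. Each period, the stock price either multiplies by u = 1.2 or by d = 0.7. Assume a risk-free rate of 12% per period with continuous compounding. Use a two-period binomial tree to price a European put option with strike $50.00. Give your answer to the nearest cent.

Risk-neutral probability p = (e^0.12 − 0.7)/(1.2 − 0.7) = 0.4275/0.5000 = 0.8550
Terminal stock prices: S_uu = 100.8, S_ud = 58.8, S_dd = 34.3
Terminal payoffs (K − S): max(-50.8, 0) = 0, max(-8.8, 0) = 0, max(15.7, 0) = 15.7
Node u (S = 84): V_u = e^(−0.12)·[0.8550·0.0000 + 0.1450·0.0000] = 0.0000
Node d (S = 49): V_d = e^(−0.12)·[0.8550·0.0000 + 0.1450·15.7000] = 2.0192
Node 0 (S = 70): V_0 = e^(−0.12)·[0.8550·0.0000 + 0.1450·2.0192] = 0.2597

$0.26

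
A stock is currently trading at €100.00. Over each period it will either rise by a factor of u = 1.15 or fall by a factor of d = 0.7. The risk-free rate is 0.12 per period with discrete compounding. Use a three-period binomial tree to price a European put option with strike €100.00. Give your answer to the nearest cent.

€1.32

Risk-neutral probability p = (1 + 0.12 − 0.7)/(1.15 − 0.7) = 0.4200/0.4500 = 0.9333
Terminal stock prices: S_uuu = 152.1, S_uud = 92.57, S_udd = 56.35, S_ddd = 34.3
Terminal payoffs (K − S): max(-52.09, 0) = 0, max(7.425, 0) = 7.425, max(43.65, 0) = 43.65, max(65.7, 0) = 65.7
Node uu (S = 132.2): V_uu = 1/1.12·[0.9333·0.0000 + 0.0667·7.4250] = 0.4420
Node ud (S = 80.5): V_ud = 1/1.12·[0.9333·7.4250 + 0.0667·43.6500] = 8.7857
Node dd (S = 49): V_dd = 1/1.12·[0.9333·43.6500 + 0.0667·65.7000] = 40.2857
Node u (S = 115): V_u = 1/1.12·[0.9333·0.4420 + 0.0667·8.7857] = 0.8913
Node d (S = 70): V_d = 1/1.12·[0.9333·8.7857 + 0.0667·40.2857] = 9.7194
Node 0 (S = 100): V_0 = 1/1.12·[0.9333·0.8913 + 0.0667·9.7194] = 1.3213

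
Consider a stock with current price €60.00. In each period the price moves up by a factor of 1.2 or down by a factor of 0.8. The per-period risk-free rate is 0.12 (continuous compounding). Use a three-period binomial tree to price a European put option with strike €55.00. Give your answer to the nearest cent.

Risk-neutral probability p = (e^0.12 − 0.8)/(1.2 − 0.8) = 0.3275/0.4000 = 0.8187
Terminal stock prices: S_uuu = 103.7, S_uud = 69.12, S_udd = 46.08, S_ddd = 30.72
Terminal payoffs (K − S): max(-48.68, 0) = 0, max(-14.12, 0) = 0, max(8.92, 0) = 8.92, max(24.28, 0) = 24.28
Node uu (S = 86.4): V_uu = e^(−0.12)·[0.8187·0.0000 + 0.1813·0.0000] = 0.0000
Node ud (S = 57.6): V_ud = e^(−0.12)·[0.8187·0.0000 + 0.1813·8.9200] = 1.4340
Node dd (S = 38.4): V_dd = e^(−0.12)·[0.8187·8.9200 + 0.1813·24.2800] = 10.3806
Node u (S = 72): V_u = e^(−0.12)·[0.8187·0.0000 + 0.1813·1.4340] = 0.2305
Node d (S = 48): V_d = e^(−0.12)·[0.8187·1.4340 + 0.1813·10.3806] = 2.7101
Node 0 (S = 60): V_0 = e^(−0.12)·[0.8187·0.2305 + 0.1813·2.7101] = 0.6031

€0.60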